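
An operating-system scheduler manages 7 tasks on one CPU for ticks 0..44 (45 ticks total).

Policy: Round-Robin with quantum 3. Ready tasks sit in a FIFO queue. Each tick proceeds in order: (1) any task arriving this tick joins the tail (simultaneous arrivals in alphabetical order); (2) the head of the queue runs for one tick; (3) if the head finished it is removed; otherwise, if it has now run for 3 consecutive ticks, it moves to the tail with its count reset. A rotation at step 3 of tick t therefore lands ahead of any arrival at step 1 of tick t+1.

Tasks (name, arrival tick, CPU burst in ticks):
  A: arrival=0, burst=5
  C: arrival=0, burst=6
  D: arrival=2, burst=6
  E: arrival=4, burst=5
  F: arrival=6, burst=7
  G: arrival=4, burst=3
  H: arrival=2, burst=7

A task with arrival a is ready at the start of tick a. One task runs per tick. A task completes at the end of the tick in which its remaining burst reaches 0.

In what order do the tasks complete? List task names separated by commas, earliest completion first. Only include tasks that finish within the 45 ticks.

completion order = A, G, C, D, E, H, F

t=0: queue=[A,C] q_used=0 → run A
t=1: queue=[A,C] q_used=1 → run A
t=2: queue=[A,C,D,H] q_used=2 → run A
t=3: queue=[C,D,H,A] q_used=0 → run C
t=4: queue=[C,D,H,A,E,G] q_used=1 → run C
t=5: queue=[C,D,H,A,E,G] q_used=2 → run C
t=6: queue=[D,H,A,E,G,C,F] q_used=0 → run D
t=7: queue=[D,H,A,E,G,C,F] q_used=1 → run D
t=8: queue=[D,H,A,E,G,C,F] q_used=2 → run D
t=9: queue=[H,A,E,G,C,F,D] q_used=0 → run H
t=10: queue=[H,A,E,G,C,F,D] q_used=1 → run H
t=11: queue=[H,A,E,G,C,F,D] q_used=2 → run H
t=12: queue=[A,E,G,C,F,D,H] q_used=0 → run A
t=13: queue=[A,E,G,C,F,D,H] q_used=1 → run A
t=14: queue=[E,G,C,F,D,H] q_used=0 → run E
t=15: queue=[E,G,C,F,D,H] q_used=1 → run E
t=16: queue=[E,G,C,F,D,H] q_used=2 → run E
t=17: queue=[G,C,F,D,H,E] q_used=0 → run G
t=18: queue=[G,C,F,D,H,E] q_used=1 → run G
t=19: queue=[G,C,F,D,H,E] q_used=2 → run G
t=20: queue=[C,F,D,H,E] q_used=0 → run C
t=21: queue=[C,F,D,H,E] q_used=1 → run C
t=22: queue=[C,F,D,H,E] q_used=2 → run C
t=23: queue=[F,D,H,E] q_used=0 → run F
t=24: queue=[F,D,H,E] q_used=1 → run F
t=25: queue=[F,D,H,E] q_used=2 → run F
t=26: queue=[D,H,E,F] q_used=0 → run D
t=27: queue=[D,H,E,F] q_used=1 → run D
t=28: queue=[D,H,E,F] q_used=2 → run D
t=29: queue=[H,E,F] q_used=0 → run H
t=30: queue=[H,E,F] q_used=1 → run H
t=31: queue=[H,E,F] q_used=2 → run H
t=32: queue=[E,F,H] q_used=0 → run E
t=33: queue=[E,F,H] q_used=1 → run E
t=34: queue=[F,H] q_used=0 → run F
t=35: queue=[F,H] q_used=1 → run F
t=36: queue=[F,H] q_used=2 → run F
t=37: queue=[H,F] q_used=0 → run H
t=38: queue=[F] q_used=0 → run F
t=39: (idle)
t=40: (idle)
t=41: (idle)
t=42: (idle)
t=43: (idle)
t=44: (idle)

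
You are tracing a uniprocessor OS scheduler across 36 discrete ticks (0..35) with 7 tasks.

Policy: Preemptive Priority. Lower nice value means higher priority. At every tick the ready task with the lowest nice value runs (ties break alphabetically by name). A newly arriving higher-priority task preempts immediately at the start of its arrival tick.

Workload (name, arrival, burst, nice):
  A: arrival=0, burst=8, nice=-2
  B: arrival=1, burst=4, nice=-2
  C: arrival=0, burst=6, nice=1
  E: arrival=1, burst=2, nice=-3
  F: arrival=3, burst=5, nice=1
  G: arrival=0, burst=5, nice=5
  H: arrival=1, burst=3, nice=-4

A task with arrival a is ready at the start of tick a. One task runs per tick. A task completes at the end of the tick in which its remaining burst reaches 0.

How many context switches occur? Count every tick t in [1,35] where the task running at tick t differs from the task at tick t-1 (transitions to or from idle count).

t=0: ready={A,C,G} → run A
t=1: ready={A,B,C,E,G,H} → run H
t=2: ready={A,B,C,E,G,H} → run H
t=3: ready={A,B,C,E,F,G,H} → run H
t=4: ready={A,B,C,E,F,G} → run E
t=5: ready={A,B,C,E,F,G} → run E
t=6: ready={A,B,C,F,G} → run A
t=7: ready={A,B,C,F,G} → run A
t=8: ready={A,B,C,F,G} → run A
t=9: ready={A,B,C,F,G} → run A
t=10: ready={A,B,C,F,G} → run A
t=11: ready={A,B,C,F,G} → run A
t=12: ready={A,B,C,F,G} → run A
t=13: ready={B,C,F,G} → run B
t=14: ready={B,C,F,G} → run B
t=15: ready={B,C,F,G} → run B
t=16: ready={B,C,F,G} → run B
t=17: ready={C,F,G} → run C
t=18: ready={C,F,G} → run C
t=19: ready={C,F,G} → run C
t=20: ready={C,F,G} → run C
t=21: ready={C,F,G} → run C
t=22: ready={C,F,G} → run C
t=23: ready={F,G} → run F
t=24: ready={F,G} → run F
t=25: ready={F,G} → run F
t=26: ready={F,G} → run F
t=27: ready={F,G} → run F
t=28: ready={G} → run G
t=29: ready={G} → run G
t=30: ready={G} → run G
t=31: ready={G} → run G
t=32: ready={G} → run G
t=33: (idle)
t=34: (idle)
t=35: (idle)

context switches = 8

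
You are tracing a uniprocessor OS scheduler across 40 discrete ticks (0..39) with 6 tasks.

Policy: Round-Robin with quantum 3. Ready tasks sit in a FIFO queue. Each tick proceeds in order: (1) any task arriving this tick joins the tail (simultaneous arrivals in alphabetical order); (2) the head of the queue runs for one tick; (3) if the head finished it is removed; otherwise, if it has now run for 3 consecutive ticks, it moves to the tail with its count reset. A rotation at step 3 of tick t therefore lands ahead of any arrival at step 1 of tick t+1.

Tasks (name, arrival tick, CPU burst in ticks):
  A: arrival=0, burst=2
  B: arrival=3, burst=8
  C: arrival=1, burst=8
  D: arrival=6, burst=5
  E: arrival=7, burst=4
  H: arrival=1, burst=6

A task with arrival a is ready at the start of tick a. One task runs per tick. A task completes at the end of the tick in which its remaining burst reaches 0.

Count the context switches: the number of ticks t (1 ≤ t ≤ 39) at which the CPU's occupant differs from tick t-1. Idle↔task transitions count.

context switches = 13

t=0: queue=[A] q_used=0 → run A
t=1: queue=[A,C,H] q_used=1 → run A
t=2: queue=[C,H] q_used=0 → run C
t=3: queue=[C,H,B] q_used=1 → run C
t=4: queue=[C,H,B] q_used=2 → run C
t=5: queue=[H,B,C] q_used=0 → run H
t=6: queue=[H,B,C,D] q_used=1 → run H
t=7: queue=[H,B,C,D,E] q_used=2 → run H
t=8: queue=[B,C,D,E,H] q_used=0 → run B
t=9: queue=[B,C,D,E,H] q_used=1 → run B
t=10: queue=[B,C,D,E,H] q_used=2 → run B
t=11: queue=[C,D,E,H,B] q_used=0 → run C
t=12: queue=[C,D,E,H,B] q_used=1 → run C
t=13: queue=[C,D,E,H,B] q_used=2 → run C
t=14: queue=[D,E,H,B,C] q_used=0 → run D
t=15: queue=[D,E,H,B,C] q_used=1 → run D
t=16: queue=[D,E,H,B,C] q_used=2 → run D
t=17: queue=[E,H,B,C,D] q_used=0 → run E
t=18: queue=[E,H,B,C,D] q_used=1 → run E
t=19: queue=[E,H,B,C,D] q_used=2 → run E
t=20: queue=[H,B,C,D,E] q_used=0 → run H
t=21: queue=[H,B,C,D,E] q_used=1 → run H
t=22: queue=[H,B,C,D,E] q_used=2 → run H
t=23: queue=[B,C,D,E] q_used=0 → run B
t=24: queue=[B,C,D,E] q_used=1 → run B
t=25: queue=[B,C,D,E] q_used=2 → run B
t=26: queue=[C,D,E,B] q_used=0 → run C
t=27: queue=[C,D,E,B] q_used=1 → run C
t=28: queue=[D,E,B] q_used=0 → run D
t=29: queue=[D,E,B] q_used=1 → run D
t=30: queue=[E,B] q_used=0 → run E
t=31: queue=[B] q_used=0 → run B
t=32: queue=[B] q_used=1 → run B
t=33: (idle)
t=34: (idle)
t=35: (idle)
t=36: (idle)
t=37: (idle)
t=38: (idle)
t=39: (idle)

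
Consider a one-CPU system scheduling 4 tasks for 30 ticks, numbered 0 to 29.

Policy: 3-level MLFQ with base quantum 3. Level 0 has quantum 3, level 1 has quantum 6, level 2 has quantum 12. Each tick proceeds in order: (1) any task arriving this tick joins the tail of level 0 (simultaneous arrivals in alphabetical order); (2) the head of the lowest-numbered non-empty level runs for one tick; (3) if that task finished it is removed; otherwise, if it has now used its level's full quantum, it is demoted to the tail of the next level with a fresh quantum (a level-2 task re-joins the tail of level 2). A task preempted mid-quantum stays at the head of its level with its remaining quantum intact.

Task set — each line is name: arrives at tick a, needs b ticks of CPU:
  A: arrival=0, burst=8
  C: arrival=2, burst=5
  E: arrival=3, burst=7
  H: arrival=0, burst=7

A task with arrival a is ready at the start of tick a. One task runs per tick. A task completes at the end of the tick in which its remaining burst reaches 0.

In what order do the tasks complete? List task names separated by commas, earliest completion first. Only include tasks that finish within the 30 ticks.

t=0: L0/L1/L2 = AH/-/- → run A
t=1: L0/L1/L2 = AH/-/- → run A
t=2: L0/L1/L2 = AHC/-/- → run A
t=3: L0/L1/L2 = HCE/A/- → run H
t=4: L0/L1/L2 = HCE/A/- → run H
t=5: L0/L1/L2 = HCE/A/- → run H
t=6: L0/L1/L2 = CE/AH/- → run C
t=7: L0/L1/L2 = CE/AH/- → run C
t=8: L0/L1/L2 = CE/AH/- → run C
t=9: L0/L1/L2 = E/AHC/- → run E
t=10: L0/L1/L2 = E/AHC/- → run E
t=11: L0/L1/L2 = E/AHC/- → run E
t=12: L0/L1/L2 = -/AHCE/- → run A
t=13: L0/L1/L2 = -/AHCE/- → run A
t=14: L0/L1/L2 = -/AHCE/- → run A
t=15: L0/L1/L2 = -/AHCE/- → run A
t=16: L0/L1/L2 = -/AHCE/- → run A
t=17: L0/L1/L2 = -/HCE/- → run H
t=18: L0/L1/L2 = -/HCE/- → run H
t=19: L0/L1/L2 = -/HCE/- → run H
t=20: L0/L1/L2 = -/HCE/- → run H
t=21: L0/L1/L2 = -/CE/- → run C
t=22: L0/L1/L2 = -/CE/- → run C
t=23: L0/L1/L2 = -/E/- → run E
t=24: L0/L1/L2 = -/E/- → run E
t=25: L0/L1/L2 = -/E/- → run E
t=26: L0/L1/L2 = -/E/- → run E
t=27: (idle)
t=28: (idle)
t=29: (idle)

completion order = A, H, C, E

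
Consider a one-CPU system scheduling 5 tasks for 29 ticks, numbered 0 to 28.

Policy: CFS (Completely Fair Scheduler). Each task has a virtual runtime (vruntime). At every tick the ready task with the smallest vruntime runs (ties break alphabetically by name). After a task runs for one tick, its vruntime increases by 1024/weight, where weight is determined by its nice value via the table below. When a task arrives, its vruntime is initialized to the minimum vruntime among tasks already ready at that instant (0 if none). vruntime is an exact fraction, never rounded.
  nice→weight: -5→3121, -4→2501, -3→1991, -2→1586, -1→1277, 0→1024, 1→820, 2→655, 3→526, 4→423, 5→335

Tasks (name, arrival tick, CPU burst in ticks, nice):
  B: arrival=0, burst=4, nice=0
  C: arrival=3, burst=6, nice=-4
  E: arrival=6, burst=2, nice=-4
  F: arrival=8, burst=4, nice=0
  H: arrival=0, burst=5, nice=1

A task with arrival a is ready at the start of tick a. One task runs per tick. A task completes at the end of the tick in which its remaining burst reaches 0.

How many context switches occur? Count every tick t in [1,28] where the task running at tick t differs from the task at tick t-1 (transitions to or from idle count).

t=0: vr[B=0 H=0] → run B
t=1: vr[B=1 H=0] → run H
t=2: vr[B=1 H=256/205] → run B
t=3: vr[B=2 C=256/205 H=256/205] → run C
t=4: vr[B=2 C=20736/12505 H=256/205] → run H
t=5: vr[B=2 C=20736/12505 H=512/205] → run C
t=6: vr[B=2 C=25856/12505 E=2 H=512/205] → run B
t=7: vr[B=3 C=25856/12505 E=2 H=512/205] → run E
t=8: vr[B=3 C=25856/12505 E=6026/2501 F=25856/12505 H=512/205] → run C
t=9: vr[B=3 C=30976/12505 E=6026/2501 F=25856/12505 H=512/205] → run F
t=10: vr[B=3 C=30976/12505 E=6026/2501 F=38361/12505 H=512/205] → run E
t=11: vr[B=3 C=30976/12505 F=38361/12505 H=512/205] → run C
t=12: vr[B=3 C=36096/12505 F=38361/12505 H=512/205] → run H
t=13: vr[B=3 C=36096/12505 F=38361/12505 H=768/205] → run C
t=14: vr[B=3 C=41216/12505 F=38361/12505 H=768/205] → run B
t=15: vr[C=41216/12505 F=38361/12505 H=768/205] → run F
t=16: vr[C=41216/12505 F=50866/12505 H=768/205] → run C
t=17: vr[F=50866/12505 H=768/205] → run H
t=18: vr[F=50866/12505 H=1024/205] → run F
t=19: vr[F=63371/12505 H=1024/205] → run H
t=20: vr[F=63371/12505] → run F
t=21: (idle)
t=22: (idle)
t=23: (idle)
t=24: (idle)
t=25: (idle)
t=26: (idle)
t=27: (idle)
t=28: (idle)

context switches = 21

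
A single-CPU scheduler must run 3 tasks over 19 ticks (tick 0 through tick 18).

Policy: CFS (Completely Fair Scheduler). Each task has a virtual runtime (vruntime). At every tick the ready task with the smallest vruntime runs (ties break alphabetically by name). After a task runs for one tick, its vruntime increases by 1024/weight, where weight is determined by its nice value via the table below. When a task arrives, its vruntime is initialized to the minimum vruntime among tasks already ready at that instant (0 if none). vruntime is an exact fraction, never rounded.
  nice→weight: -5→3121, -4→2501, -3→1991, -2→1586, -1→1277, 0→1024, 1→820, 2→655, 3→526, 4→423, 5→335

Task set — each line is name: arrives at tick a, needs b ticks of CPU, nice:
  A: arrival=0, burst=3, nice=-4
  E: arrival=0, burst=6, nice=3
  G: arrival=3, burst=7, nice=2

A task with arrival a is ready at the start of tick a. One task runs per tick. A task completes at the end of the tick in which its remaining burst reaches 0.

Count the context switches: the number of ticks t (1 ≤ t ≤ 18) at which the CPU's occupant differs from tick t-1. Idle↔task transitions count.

context switches = 14

t=0: vr[A=0 E=0] → run A
t=1: vr[A=1024/2501 E=0] → run E
t=2: vr[A=1024/2501 E=512/263] → run A
t=3: vr[A=2048/2501 E=512/263 G=2048/2501] → run A
t=4: vr[E=512/263 G=2048/2501] → run G
t=5: vr[E=512/263 G=3902464/1638155] → run E
t=6: vr[E=1024/263 G=3902464/1638155] → run G
t=7: vr[E=1024/263 G=6463488/1638155] → run E
t=8: vr[E=1536/263 G=6463488/1638155] → run G
t=9: vr[E=1536/263 G=9024512/1638155] → run G
t=10: vr[E=1536/263 G=11585536/1638155] → run E
t=11: vr[E=2048/263 G=11585536/1638155] → run G
t=12: vr[E=2048/263 G=2829312/327631] → run E
t=13: vr[E=2560/263 G=2829312/327631] → run G
t=14: vr[E=2560/263 G=16707584/1638155] → run E
t=15: vr[G=16707584/1638155] → run G
t=16: (idle)
t=17: (idle)
t=18: (idle)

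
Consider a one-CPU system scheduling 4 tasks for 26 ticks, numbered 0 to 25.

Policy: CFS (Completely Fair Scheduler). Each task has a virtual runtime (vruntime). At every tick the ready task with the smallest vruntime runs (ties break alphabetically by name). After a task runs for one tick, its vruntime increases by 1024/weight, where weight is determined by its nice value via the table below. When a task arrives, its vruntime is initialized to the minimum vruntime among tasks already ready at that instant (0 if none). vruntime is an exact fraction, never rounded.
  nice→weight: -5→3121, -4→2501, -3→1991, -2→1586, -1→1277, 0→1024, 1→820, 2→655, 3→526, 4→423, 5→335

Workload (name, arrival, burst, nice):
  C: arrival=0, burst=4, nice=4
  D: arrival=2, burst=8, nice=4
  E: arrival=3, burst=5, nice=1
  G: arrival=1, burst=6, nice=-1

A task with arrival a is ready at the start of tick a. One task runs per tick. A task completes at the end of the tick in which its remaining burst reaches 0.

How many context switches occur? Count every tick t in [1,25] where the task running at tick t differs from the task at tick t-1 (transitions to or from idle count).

t=0: vr[C=0] → run C
t=1: vr[C=1024/423 G=1024/423] → run C
t=2: vr[C=2048/423 D=1024/423 G=1024/423] → run D
t=3: vr[C=2048/423 D=2048/423 E=1024/423 G=1024/423] → run E
t=4: vr[C=2048/423 D=2048/423 E=318208/86715 G=1024/423] → run G
t=5: vr[C=2048/423 D=2048/423 E=318208/86715 G=1740800/540171] → run G
t=6: vr[C=2048/423 D=2048/423 E=318208/86715 G=2173952/540171] → run E
t=7: vr[C=2048/423 D=2048/423 E=426496/86715 G=2173952/540171] → run G
t=8: vr[C=2048/423 D=2048/423 E=426496/86715 G=2607104/540171] → run G
t=9: vr[C=2048/423 D=2048/423 E=426496/86715 G=3040256/540171] → run C
t=10: vr[C=1024/141 D=2048/423 E=426496/86715 G=3040256/540171] → run D
t=11: vr[C=1024/141 D=1024/141 E=426496/86715 G=3040256/540171] → run E
t=12: vr[C=1024/141 D=1024/141 E=534784/86715 G=3040256/540171] → run G
t=13: vr[C=1024/141 D=1024/141 E=534784/86715 G=3473408/540171] → run E
t=14: vr[C=1024/141 D=1024/141 E=643072/86715 G=3473408/540171] → run G
t=15: vr[C=1024/141 D=1024/141 E=643072/86715] → run C
t=16: vr[D=1024/141 E=643072/86715] → run D
t=17: vr[D=4096/423 E=643072/86715] → run E
t=18: vr[D=4096/423] → run D
t=19: vr[D=5120/423] → run D
t=20: vr[D=2048/141] → run D
t=21: vr[D=7168/423] → run D
t=22: vr[D=8192/423] → run D
t=23: (idle)
t=24: (idle)
t=25: (idle)

context switches = 16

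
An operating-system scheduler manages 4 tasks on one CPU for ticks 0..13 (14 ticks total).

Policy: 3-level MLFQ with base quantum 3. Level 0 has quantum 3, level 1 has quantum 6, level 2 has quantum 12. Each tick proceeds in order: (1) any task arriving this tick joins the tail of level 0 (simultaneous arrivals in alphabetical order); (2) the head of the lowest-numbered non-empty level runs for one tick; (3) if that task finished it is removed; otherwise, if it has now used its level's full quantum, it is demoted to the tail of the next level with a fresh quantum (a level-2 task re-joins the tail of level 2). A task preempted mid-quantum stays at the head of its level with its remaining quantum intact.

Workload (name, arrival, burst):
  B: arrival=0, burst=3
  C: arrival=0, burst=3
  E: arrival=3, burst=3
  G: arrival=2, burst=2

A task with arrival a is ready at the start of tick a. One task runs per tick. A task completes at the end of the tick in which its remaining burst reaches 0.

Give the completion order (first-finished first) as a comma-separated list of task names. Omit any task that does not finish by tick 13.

t=0: L0/L1/L2 = BC/-/- → run B
t=1: L0/L1/L2 = BC/-/- → run B
t=2: L0/L1/L2 = BCG/-/- → run B
t=3: L0/L1/L2 = CGE/-/- → run C
t=4: L0/L1/L2 = CGE/-/- → run C
t=5: L0/L1/L2 = CGE/-/- → run C
t=6: L0/L1/L2 = GE/-/- → run G
t=7: L0/L1/L2 = GE/-/- → run G
t=8: L0/L1/L2 = E/-/- → run E
t=9: L0/L1/L2 = E/-/- → run E
t=10: L0/L1/L2 = E/-/- → run E
t=11: (idle)
t=12: (idle)
t=13: (idle)

completion order = B, C, G, E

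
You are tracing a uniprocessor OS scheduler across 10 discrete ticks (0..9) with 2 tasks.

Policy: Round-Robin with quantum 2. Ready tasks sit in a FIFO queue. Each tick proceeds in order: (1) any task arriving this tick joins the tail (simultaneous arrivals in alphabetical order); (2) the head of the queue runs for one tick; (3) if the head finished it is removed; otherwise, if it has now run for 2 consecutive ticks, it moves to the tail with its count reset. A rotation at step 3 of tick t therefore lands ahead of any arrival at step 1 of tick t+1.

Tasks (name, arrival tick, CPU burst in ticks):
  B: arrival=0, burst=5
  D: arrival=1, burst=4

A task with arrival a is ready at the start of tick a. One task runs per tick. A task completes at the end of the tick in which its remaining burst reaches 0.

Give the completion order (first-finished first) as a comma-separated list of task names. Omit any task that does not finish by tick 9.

completion order = D, B

t=0: queue=[B] q_used=0 → run B
t=1: queue=[B,D] q_used=1 → run B
t=2: queue=[D,B] q_used=0 → run D
t=3: queue=[D,B] q_used=1 → run D
t=4: queue=[B,D] q_used=0 → run B
t=5: queue=[B,D] q_used=1 → run B
t=6: queue=[D,B] q_used=0 → run D
t=7: queue=[D,B] q_used=1 → run D
t=8: queue=[B] q_used=0 → run B
t=9: (idle)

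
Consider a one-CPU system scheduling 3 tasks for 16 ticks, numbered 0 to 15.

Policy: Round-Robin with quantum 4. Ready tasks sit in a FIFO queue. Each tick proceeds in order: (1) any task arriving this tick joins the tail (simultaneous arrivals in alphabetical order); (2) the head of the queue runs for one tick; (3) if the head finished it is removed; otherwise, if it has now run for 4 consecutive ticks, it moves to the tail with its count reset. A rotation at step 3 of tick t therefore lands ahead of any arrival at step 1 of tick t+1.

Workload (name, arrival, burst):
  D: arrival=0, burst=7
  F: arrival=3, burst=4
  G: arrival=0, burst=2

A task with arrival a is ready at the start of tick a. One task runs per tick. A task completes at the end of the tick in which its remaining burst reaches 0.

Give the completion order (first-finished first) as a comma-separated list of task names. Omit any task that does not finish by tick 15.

t=0: queue=[D,G] q_used=0 → run D
t=1: queue=[D,G] q_used=1 → run D
t=2: queue=[D,G] q_used=2 → run D
t=3: queue=[D,G,F] q_used=3 → run D
t=4: queue=[G,F,D] q_used=0 → run G
t=5: queue=[G,F,D] q_used=1 → run G
t=6: queue=[F,D] q_used=0 → run F
t=7: queue=[F,D] q_used=1 → run F
t=8: queue=[F,D] q_used=2 → run F
t=9: queue=[F,D] q_used=3 → run F
t=10: queue=[D] q_used=0 → run D
t=11: queue=[D] q_used=1 → run D
t=12: queue=[D] q_used=2 → run D
t=13: (idle)
t=14: (idle)
t=15: (idle)

completion order = G, F, D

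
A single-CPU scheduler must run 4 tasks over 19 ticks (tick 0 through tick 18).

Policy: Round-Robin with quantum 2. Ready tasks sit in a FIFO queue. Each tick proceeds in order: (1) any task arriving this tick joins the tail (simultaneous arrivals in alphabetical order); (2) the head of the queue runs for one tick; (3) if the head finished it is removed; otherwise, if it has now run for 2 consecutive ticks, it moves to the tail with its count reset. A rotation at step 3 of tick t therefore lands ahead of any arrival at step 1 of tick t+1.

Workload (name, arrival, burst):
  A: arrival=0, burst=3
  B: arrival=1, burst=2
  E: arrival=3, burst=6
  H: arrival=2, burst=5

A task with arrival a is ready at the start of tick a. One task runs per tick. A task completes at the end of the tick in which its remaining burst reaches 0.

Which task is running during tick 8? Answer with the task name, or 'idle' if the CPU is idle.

t=0: queue=[A] q_used=0 → run A
t=1: queue=[A,B] q_used=1 → run A
t=2: queue=[B,A,H] q_used=0 → run B
t=3: queue=[B,A,H,E] q_used=1 → run B
t=4: queue=[A,H,E] q_used=0 → run A
t=5: queue=[H,E] q_used=0 → run H
t=6: queue=[H,E] q_used=1 → run H
t=7: queue=[E,H] q_used=0 → run E
t=8: queue=[E,H] q_used=1 → run E
t=9: queue=[H,E] q_used=0 → run H
t=10: queue=[H,E] q_used=1 → run H
t=11: queue=[E,H] q_used=0 → run E
t=12: queue=[E,H] q_used=1 → run E
t=13: queue=[H,E] q_used=0 → run H
t=14: queue=[E] q_used=0 → run E
t=15: queue=[E] q_used=1 → run E
t=16: (idle)
t=17: (idle)
t=18: (idle)

running at tick 8 = E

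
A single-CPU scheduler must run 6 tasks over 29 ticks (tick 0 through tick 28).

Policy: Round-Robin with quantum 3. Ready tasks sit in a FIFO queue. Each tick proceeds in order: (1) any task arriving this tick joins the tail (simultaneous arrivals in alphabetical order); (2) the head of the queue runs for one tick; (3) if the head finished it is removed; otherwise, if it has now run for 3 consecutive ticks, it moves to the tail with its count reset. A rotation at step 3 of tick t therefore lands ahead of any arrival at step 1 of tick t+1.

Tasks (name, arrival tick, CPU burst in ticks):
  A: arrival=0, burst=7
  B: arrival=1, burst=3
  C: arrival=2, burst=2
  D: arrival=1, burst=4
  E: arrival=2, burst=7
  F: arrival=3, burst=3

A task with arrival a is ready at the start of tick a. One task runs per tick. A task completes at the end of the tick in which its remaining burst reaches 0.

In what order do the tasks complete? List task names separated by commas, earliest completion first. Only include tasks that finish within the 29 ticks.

completion order = B, C, F, D, A, E

t=0: queue=[A] q_used=0 → run A
t=1: queue=[A,B,D] q_used=1 → run A
t=2: queue=[A,B,D,C,E] q_used=2 → run A
t=3: queue=[B,D,C,E,A,F] q_used=0 → run B
t=4: queue=[B,D,C,E,A,F] q_used=1 → run B
t=5: queue=[B,D,C,E,A,F] q_used=2 → run B
t=6: queue=[D,C,E,A,F] q_used=0 → run D
t=7: queue=[D,C,E,A,F] q_used=1 → run D
t=8: queue=[D,C,E,A,F] q_used=2 → run D
t=9: queue=[C,E,A,F,D] q_used=0 → run C
t=10: queue=[C,E,A,F,D] q_used=1 → run C
t=11: queue=[E,A,F,D] q_used=0 → run E
t=12: queue=[E,A,F,D] q_used=1 → run E
t=13: queue=[E,A,F,D] q_used=2 → run E
t=14: queue=[A,F,D,E] q_used=0 → run A
t=15: queue=[A,F,D,E] q_used=1 → run A
t=16: queue=[A,F,D,E] q_used=2 → run A
t=17: queue=[F,D,E,A] q_used=0 → run F
t=18: queue=[F,D,E,A] q_used=1 → run F
t=19: queue=[F,D,E,A] q_used=2 → run F
t=20: queue=[D,E,A] q_used=0 → run D
t=21: queue=[E,A] q_used=0 → run E
t=22: queue=[E,A] q_used=1 → run E
t=23: queue=[E,A] q_used=2 → run E
t=24: queue=[A,E] q_used=0 → run A
t=25: queue=[E] q_used=0 → run E
t=26: (idle)
t=27: (idle)
t=28: (idle)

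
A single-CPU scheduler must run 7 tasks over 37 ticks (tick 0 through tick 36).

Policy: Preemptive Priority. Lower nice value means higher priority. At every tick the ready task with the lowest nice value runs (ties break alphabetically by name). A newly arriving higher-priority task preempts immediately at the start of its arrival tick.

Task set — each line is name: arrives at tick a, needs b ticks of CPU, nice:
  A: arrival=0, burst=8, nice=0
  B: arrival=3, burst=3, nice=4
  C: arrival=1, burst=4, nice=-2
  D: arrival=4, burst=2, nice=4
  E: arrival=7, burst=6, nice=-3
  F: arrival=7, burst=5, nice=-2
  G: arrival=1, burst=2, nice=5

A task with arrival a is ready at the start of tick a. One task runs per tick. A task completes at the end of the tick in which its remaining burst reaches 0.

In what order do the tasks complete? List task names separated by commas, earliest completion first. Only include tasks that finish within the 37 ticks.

t=0: ready={A} → run A
t=1: ready={A,C,G} → run C
t=2: ready={A,C,G} → run C
t=3: ready={A,B,C,G} → run C
t=4: ready={A,B,C,D,G} → run C
t=5: ready={A,B,D,G} → run A
t=6: ready={A,B,D,G} → run A
t=7: ready={A,B,D,E,F,G} → run E
t=8: ready={A,B,D,E,F,G} → run E
t=9: ready={A,B,D,E,F,G} → run E
t=10: ready={A,B,D,E,F,G} → run E
t=11: ready={A,B,D,E,F,G} → run E
t=12: ready={A,B,D,E,F,G} → run E
t=13: ready={A,B,D,F,G} → run F
t=14: ready={A,B,D,F,G} → run F
t=15: ready={A,B,D,F,G} → run F
t=16: ready={A,B,D,F,G} → run F
t=17: ready={A,B,D,F,G} → run F
t=18: ready={A,B,D,G} → run A
t=19: ready={A,B,D,G} → run A
t=20: ready={A,B,D,G} → run A
t=21: ready={A,B,D,G} → run A
t=22: ready={A,B,D,G} → run A
t=23: ready={B,D,G} → run B
t=24: ready={B,D,G} → run B
t=25: ready={B,D,G} → run B
t=26: ready={D,G} → run D
t=27: ready={D,G} → run D
t=28: ready={G} → run G
t=29: ready={G} → run G
t=30: (idle)
t=31: (idle)
t=32: (idle)
t=33: (idle)
t=34: (idle)
t=35: (idle)
t=36: (idle)

completion order = C, E, F, A, B, D, G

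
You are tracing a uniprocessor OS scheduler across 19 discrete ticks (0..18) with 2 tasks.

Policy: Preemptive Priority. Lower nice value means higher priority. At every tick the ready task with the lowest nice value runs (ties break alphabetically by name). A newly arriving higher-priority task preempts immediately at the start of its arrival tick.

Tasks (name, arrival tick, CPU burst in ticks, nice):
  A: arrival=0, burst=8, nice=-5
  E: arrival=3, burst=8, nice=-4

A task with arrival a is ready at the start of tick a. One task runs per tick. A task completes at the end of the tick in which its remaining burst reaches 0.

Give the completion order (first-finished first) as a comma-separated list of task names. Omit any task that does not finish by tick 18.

t=0: ready={A} → run A
t=1: ready={A} → run A
t=2: ready={A} → run A
t=3: ready={A,E} → run A
t=4: ready={A,E} → run A
t=5: ready={A,E} → run A
t=6: ready={A,E} → run A
t=7: ready={A,E} → run A
t=8: ready={E} → run E
t=9: ready={E} → run E
t=10: ready={E} → run E
t=11: ready={E} → run E
t=12: ready={E} → run E
t=13: ready={E} → run E
t=14: ready={E} → run E
t=15: ready={E} → run E
t=16: (idle)
t=17: (idle)
t=18: (idle)

completion order = A, E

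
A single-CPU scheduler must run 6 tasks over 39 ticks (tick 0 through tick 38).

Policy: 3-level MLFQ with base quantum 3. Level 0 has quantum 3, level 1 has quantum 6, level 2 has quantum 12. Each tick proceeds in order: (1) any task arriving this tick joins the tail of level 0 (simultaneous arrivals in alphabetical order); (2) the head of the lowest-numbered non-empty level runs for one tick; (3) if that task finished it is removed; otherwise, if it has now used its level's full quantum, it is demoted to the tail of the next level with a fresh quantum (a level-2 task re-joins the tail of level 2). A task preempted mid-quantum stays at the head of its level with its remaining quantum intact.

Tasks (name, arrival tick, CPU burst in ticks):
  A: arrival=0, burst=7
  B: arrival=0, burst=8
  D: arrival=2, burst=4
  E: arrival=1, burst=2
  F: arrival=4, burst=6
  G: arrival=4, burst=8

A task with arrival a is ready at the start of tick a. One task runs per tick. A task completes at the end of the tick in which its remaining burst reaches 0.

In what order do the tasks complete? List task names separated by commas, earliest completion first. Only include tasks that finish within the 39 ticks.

completion order = E, A, B, D, F, G

t=0: L0/L1/L2 = AB/-/- → run A
t=1: L0/L1/L2 = ABE/-/- → run A
t=2: L0/L1/L2 = ABED/-/- → run A
t=3: L0/L1/L2 = BED/A/- → run B
t=4: L0/L1/L2 = BEDFG/A/- → run B
t=5: L0/L1/L2 = BEDFG/A/- → run B
t=6: L0/L1/L2 = EDFG/AB/- → run E
t=7: L0/L1/L2 = EDFG/AB/- → run E
t=8: L0/L1/L2 = DFG/AB/- → run D
t=9: L0/L1/L2 = DFG/AB/- → run D
t=10: L0/L1/L2 = DFG/AB/- → run D
t=11: L0/L1/L2 = FG/ABD/- → run F
t=12: L0/L1/L2 = FG/ABD/- → run F
t=13: L0/L1/L2 = FG/ABD/- → run F
t=14: L0/L1/L2 = G/ABDF/- → run G
t=15: L0/L1/L2 = G/ABDF/- → run G
t=16: L0/L1/L2 = G/ABDF/- → run G
t=17: L0/L1/L2 = -/ABDFG/- → run A
t=18: L0/L1/L2 = -/ABDFG/- → run A
t=19: L0/L1/L2 = -/ABDFG/- → run A
t=20: L0/L1/L2 = -/ABDFG/- → run A
t=21: L0/L1/L2 = -/BDFG/- → run B
t=22: L0/L1/L2 = -/BDFG/- → run B
t=23: L0/L1/L2 = -/BDFG/- → run B
t=24: L0/L1/L2 = -/BDFG/- → run B
t=25: L0/L1/L2 = -/BDFG/- → run B
t=26: L0/L1/L2 = -/DFG/- → run D
t=27: L0/L1/L2 = -/FG/- → run F
t=28: L0/L1/L2 = -/FG/- → run F
t=29: L0/L1/L2 = -/FG/- → run F
t=30: L0/L1/L2 = -/G/- → run G
t=31: L0/L1/L2 = -/G/- → run G
t=32: L0/L1/L2 = -/G/- → run G
t=33: L0/L1/L2 = -/G/- → run G
t=34: L0/L1/L2 = -/G/- → run G
t=35: (idle)
t=36: (idle)
t=37: (idle)
t=38: (idle)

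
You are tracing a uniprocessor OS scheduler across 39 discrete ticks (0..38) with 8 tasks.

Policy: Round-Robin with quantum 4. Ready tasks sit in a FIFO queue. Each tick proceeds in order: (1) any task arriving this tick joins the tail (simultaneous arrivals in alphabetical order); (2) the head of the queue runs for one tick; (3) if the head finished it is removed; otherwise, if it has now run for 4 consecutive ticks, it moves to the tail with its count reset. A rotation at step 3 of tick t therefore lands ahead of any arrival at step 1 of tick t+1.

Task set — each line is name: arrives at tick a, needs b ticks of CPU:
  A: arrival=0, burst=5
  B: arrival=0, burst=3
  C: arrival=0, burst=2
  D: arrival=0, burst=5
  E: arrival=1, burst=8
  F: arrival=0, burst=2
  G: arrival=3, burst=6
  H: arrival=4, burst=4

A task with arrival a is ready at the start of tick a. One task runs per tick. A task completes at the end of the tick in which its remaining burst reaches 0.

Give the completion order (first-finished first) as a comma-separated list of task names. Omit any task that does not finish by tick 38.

t=0: queue=[A,B,C,D,F] q_used=0 → run A
t=1: queue=[A,B,C,D,F,E] q_used=1 → run A
t=2: queue=[A,B,C,D,F,E] q_used=2 → run A
t=3: queue=[A,B,C,D,F,E,G] q_used=3 → run A
t=4: queue=[B,C,D,F,E,G,A,H] q_used=0 → run B
t=5: queue=[B,C,D,F,E,G,A,H] q_used=1 → run B
t=6: queue=[B,C,D,F,E,G,A,H] q_used=2 → run B
t=7: queue=[C,D,F,E,G,A,H] q_used=0 → run C
t=8: queue=[C,D,F,E,G,A,H] q_used=1 → run C
t=9: queue=[D,F,E,G,A,H] q_used=0 → run D
t=10: queue=[D,F,E,G,A,H] q_used=1 → run D
t=11: queue=[D,F,E,G,A,H] q_used=2 → run D
t=12: queue=[D,F,E,G,A,H] q_used=3 → run D
t=13: queue=[F,E,G,A,H,D] q_used=0 → run F
t=14: queue=[F,E,G,A,H,D] q_used=1 → run F
t=15: queue=[E,G,A,H,D] q_used=0 → run E
t=16: queue=[E,G,A,H,D] q_used=1 → run E
t=17: queue=[E,G,A,H,D] q_used=2 → run E
t=18: queue=[E,G,A,H,D] q_used=3 → run E
t=19: queue=[G,A,H,D,E] q_used=0 → run G
t=20: queue=[G,A,H,D,E] q_used=1 → run G
t=21: queue=[G,A,H,D,E] q_used=2 → run G
t=22: queue=[G,A,H,D,E] q_used=3 → run G
t=23: queue=[A,H,D,E,G] q_used=0 → run A
t=24: queue=[H,D,E,G] q_used=0 → run H
t=25: queue=[H,D,E,G] q_used=1 → run H
t=26: queue=[H,D,E,G] q_used=2 → run H
t=27: queue=[H,D,E,G] q_used=3 → run H
t=28: queue=[D,E,G] q_used=0 → run D
t=29: queue=[E,G] q_used=0 → run E
t=30: queue=[E,G] q_used=1 → run E
t=31: queue=[E,G] q_used=2 → run E
t=32: queue=[E,G] q_used=3 → run E
t=33: queue=[G] q_used=0 → run G
t=34: queue=[G] q_used=1 → run G
t=35: (idle)
t=36: (idle)
t=37: (idle)
t=38: (idle)

completion order = B, C, F, A, H, D, E, G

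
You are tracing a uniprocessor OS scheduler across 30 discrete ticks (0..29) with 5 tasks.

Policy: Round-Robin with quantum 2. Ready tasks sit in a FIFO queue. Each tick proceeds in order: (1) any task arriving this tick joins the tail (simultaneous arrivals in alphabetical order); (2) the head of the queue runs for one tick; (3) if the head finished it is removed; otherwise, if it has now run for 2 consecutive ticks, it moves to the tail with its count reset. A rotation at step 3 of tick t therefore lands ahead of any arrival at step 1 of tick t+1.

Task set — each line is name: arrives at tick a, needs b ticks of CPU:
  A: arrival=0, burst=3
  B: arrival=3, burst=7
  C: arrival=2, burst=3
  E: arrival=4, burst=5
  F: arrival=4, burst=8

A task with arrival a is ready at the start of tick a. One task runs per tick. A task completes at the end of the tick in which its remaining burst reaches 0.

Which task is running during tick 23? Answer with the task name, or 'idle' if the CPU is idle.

running at tick 23 = B

t=0: queue=[A] q_used=0 → run A
t=1: queue=[A] q_used=1 → run A
t=2: queue=[A,C] q_used=0 → run A
t=3: queue=[C,B] q_used=0 → run C
t=4: queue=[C,B,E,F] q_used=1 → run C
t=5: queue=[B,E,F,C] q_used=0 → run B
t=6: queue=[B,E,F,C] q_used=1 → run B
t=7: queue=[E,F,C,B] q_used=0 → run E
t=8: queue=[E,F,C,B] q_used=1 → run E
t=9: queue=[F,C,B,E] q_used=0 → run F
t=10: queue=[F,C,B,E] q_used=1 → run F
t=11: queue=[C,B,E,F] q_used=0 → run C
t=12: queue=[B,E,F] q_used=0 → run B
t=13: queue=[B,E,F] q_used=1 → run B
t=14: queue=[E,F,B] q_used=0 → run E
t=15: queue=[E,F,B] q_used=1 → run E
t=16: queue=[F,B,E] q_used=0 → run F
t=17: queue=[F,B,E] q_used=1 → run F
t=18: queue=[B,E,F] q_used=0 → run B
t=19: queue=[B,E,F] q_used=1 → run B
t=20: queue=[E,F,B] q_used=0 → run E
t=21: queue=[F,B] q_used=0 → run F
t=22: queue=[F,B] q_used=1 → run F
t=23: queue=[B,F] q_used=0 → run B
t=24: queue=[F] q_used=0 → run F
t=25: queue=[F] q_used=1 → run F
t=26: (idle)
t=27: (idle)
t=28: (idle)
t=29: (idle)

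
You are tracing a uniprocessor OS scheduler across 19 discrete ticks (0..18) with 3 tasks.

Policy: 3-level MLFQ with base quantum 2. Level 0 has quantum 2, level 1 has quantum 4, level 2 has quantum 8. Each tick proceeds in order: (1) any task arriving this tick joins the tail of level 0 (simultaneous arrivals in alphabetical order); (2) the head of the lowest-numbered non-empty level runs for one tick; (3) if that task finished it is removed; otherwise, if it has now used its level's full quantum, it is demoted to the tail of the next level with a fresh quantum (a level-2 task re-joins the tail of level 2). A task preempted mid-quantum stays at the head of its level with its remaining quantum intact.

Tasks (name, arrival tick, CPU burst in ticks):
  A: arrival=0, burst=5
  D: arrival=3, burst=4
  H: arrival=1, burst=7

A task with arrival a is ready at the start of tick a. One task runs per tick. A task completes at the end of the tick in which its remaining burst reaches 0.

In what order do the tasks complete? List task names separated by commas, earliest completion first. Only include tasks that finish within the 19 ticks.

completion order = A, D, H

t=0: L0/L1/L2 = A/-/- → run A
t=1: L0/L1/L2 = AH/-/- → run A
t=2: L0/L1/L2 = H/A/- → run H
t=3: L0/L1/L2 = HD/A/- → run H
t=4: L0/L1/L2 = D/AH/- → run D
t=5: L0/L1/L2 = D/AH/- → run D
t=6: L0/L1/L2 = -/AHD/- → run A
t=7: L0/L1/L2 = -/AHD/- → run A
t=8: L0/L1/L2 = -/AHD/- → run A
t=9: L0/L1/L2 = -/HD/- → run H
t=10: L0/L1/L2 = -/HD/- → run H
t=11: L0/L1/L2 = -/HD/- → run H
t=12: L0/L1/L2 = -/HD/- → run H
t=13: L0/L1/L2 = -/D/H → run D
t=14: L0/L1/L2 = -/D/H → run D
t=15: L0/L1/L2 = -/-/H → run H
t=16: (idle)
t=17: (idle)
t=18: (idle)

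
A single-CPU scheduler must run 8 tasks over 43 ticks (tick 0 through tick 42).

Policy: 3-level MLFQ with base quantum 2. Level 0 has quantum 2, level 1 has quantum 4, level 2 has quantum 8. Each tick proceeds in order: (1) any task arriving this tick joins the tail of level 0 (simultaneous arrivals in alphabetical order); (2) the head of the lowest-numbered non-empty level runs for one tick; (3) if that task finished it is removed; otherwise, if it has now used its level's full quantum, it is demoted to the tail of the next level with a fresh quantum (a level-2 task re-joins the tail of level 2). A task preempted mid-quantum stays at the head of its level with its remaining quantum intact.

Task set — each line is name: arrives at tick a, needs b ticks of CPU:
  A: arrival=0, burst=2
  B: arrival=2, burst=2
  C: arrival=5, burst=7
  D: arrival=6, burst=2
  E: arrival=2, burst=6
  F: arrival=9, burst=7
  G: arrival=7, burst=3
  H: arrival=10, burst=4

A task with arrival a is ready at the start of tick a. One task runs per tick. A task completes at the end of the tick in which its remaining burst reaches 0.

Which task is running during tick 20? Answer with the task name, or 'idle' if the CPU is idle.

running at tick 20 = C

t=0: L0/L1/L2 = A/-/- → run A
t=1: L0/L1/L2 = A/-/- → run A
t=2: L0/L1/L2 = BE/-/- → run B
t=3: L0/L1/L2 = BE/-/- → run B
t=4: L0/L1/L2 = E/-/- → run E
t=5: L0/L1/L2 = EC/-/- → run E
t=6: L0/L1/L2 = CD/E/- → run C
t=7: L0/L1/L2 = CDG/E/- → run C
t=8: L0/L1/L2 = DG/EC/- → run D
t=9: L0/L1/L2 = DGF/EC/- → run D
t=10: L0/L1/L2 = GFH/EC/- → run G
t=11: L0/L1/L2 = GFH/EC/- → run G
t=12: L0/L1/L2 = FH/ECG/- → run F
t=13: L0/L1/L2 = FH/ECG/- → run F
t=14: L0/L1/L2 = H/ECGF/- → run H
t=15: L0/L1/L2 = H/ECGF/- → run H
t=16: L0/L1/L2 = -/ECGFH/- → run E
t=17: L0/L1/L2 = -/ECGFH/- → run E
t=18: L0/L1/L2 = -/ECGFH/- → run E
t=19: L0/L1/L2 = -/ECGFH/- → run E
t=20: L0/L1/L2 = -/CGFH/- → run C
t=21: L0/L1/L2 = -/CGFH/- → run C
t=22: L0/L1/L2 = -/CGFH/- → run C
t=23: L0/L1/L2 = -/CGFH/- → run C
t=24: L0/L1/L2 = -/GFH/C → run G
t=25: L0/L1/L2 = -/FH/C → run F
t=26: L0/L1/L2 = -/FH/C → run F
t=27: L0/L1/L2 = -/FH/C → run F
t=28: L0/L1/L2 = -/FH/C → run F
t=29: L0/L1/L2 = -/H/CF → run H
t=30: L0/L1/L2 = -/H/CF → run H
t=31: L0/L1/L2 = -/-/CF → run C
t=32: L0/L1/L2 = -/-/F → run F
t=33: (idle)
t=34: (idle)
t=35: (idle)
t=36: (idle)
t=37: (idle)
t=38: (idle)
t=39: (idle)
t=40: (idle)
t=41: (idle)
t=42: (idle)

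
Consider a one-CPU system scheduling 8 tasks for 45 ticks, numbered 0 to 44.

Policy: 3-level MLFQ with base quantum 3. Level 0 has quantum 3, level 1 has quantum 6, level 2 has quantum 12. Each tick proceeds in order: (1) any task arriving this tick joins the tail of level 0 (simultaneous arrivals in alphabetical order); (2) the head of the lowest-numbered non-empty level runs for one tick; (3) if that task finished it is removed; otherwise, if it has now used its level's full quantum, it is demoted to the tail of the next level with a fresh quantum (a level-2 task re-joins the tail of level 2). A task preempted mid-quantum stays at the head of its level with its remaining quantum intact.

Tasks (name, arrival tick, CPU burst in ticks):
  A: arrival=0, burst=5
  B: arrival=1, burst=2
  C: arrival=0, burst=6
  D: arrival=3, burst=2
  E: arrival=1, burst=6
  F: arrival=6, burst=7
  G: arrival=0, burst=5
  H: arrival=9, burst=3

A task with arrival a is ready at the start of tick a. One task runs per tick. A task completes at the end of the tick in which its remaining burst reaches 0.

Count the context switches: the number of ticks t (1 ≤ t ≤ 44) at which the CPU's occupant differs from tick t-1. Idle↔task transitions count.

context switches = 13

t=0: L0/L1/L2 = ACG/-/- → run A
t=1: L0/L1/L2 = ACGBE/-/- → run A
t=2: L0/L1/L2 = ACGBE/-/- → run A
t=3: L0/L1/L2 = CGBED/A/- → run C
t=4: L0/L1/L2 = CGBED/A/- → run C
t=5: L0/L1/L2 = CGBED/A/- → run C
t=6: L0/L1/L2 = GBEDF/AC/- → run G
t=7: L0/L1/L2 = GBEDF/AC/- → run G
t=8: L0/L1/L2 = GBEDF/AC/- → run G
t=9: L0/L1/L2 = BEDFH/ACG/- → run B
t=10: L0/L1/L2 = BEDFH/ACG/- → run B
t=11: L0/L1/L2 = EDFH/ACG/- → run E
t=12: L0/L1/L2 = EDFH/ACG/- → run E
t=13: L0/L1/L2 = EDFH/ACG/- → run E
t=14: L0/L1/L2 = DFH/ACGE/- → run D
t=15: L0/L1/L2 = DFH/ACGE/- → run D
t=16: L0/L1/L2 = FH/ACGE/- → run F
t=17: L0/L1/L2 = FH/ACGE/- → run F
t=18: L0/L1/L2 = FH/ACGE/- → run F
t=19: L0/L1/L2 = H/ACGEF/- → run H
t=20: L0/L1/L2 = H/ACGEF/- → run H
t=21: L0/L1/L2 = H/ACGEF/- → run H
t=22: L0/L1/L2 = -/ACGEF/- → run A
t=23: L0/L1/L2 = -/ACGEF/- → run A
t=24: L0/L1/L2 = -/CGEF/- → run C
t=25: L0/L1/L2 = -/CGEF/- → run C
t=26: L0/L1/L2 = -/CGEF/- → run C
t=27: L0/L1/L2 = -/GEF/- → run G
t=28: L0/L1/L2 = -/GEF/- → run G
t=29: L0/L1/L2 = -/EF/- → run E
t=30: L0/L1/L2 = -/EF/- → run E
t=31: L0/L1/L2 = -/EF/- → run E
t=32: L0/L1/L2 = -/F/- → run F
t=33: L0/L1/L2 = -/F/- → run F
t=34: L0/L1/L2 = -/F/- → run F
t=35: L0/L1/L2 = -/F/- → run F
t=36: (idle)
t=37: (idle)
t=38: (idle)
t=39: (idle)
t=40: (idle)
t=41: (idle)
t=42: (idle)
t=43: (idle)
t=44: (idle)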